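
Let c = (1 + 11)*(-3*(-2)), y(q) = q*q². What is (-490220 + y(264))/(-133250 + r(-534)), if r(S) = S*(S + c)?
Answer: 8954762/56729 ≈ 157.85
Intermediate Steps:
y(q) = q³
c = 72 (c = 12*6 = 72)
r(S) = S*(72 + S) (r(S) = S*(S + 72) = S*(72 + S))
(-490220 + y(264))/(-133250 + r(-534)) = (-490220 + 264³)/(-133250 - 534*(72 - 534)) = (-490220 + 18399744)/(-133250 - 534*(-462)) = 17909524/(-133250 + 246708) = 17909524/113458 = 17909524*(1/113458) = 8954762/56729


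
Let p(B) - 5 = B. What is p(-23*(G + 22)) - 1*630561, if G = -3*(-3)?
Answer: -631269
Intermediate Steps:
G = 9
p(B) = 5 + B
p(-23*(G + 22)) - 1*630561 = (5 - 23*(9 + 22)) - 1*630561 = (5 - 23*31) - 630561 = (5 - 713) - 630561 = -708 - 630561 = -631269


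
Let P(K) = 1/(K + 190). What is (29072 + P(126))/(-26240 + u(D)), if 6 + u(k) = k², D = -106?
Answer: -9186753/4743160 ≈ -1.9368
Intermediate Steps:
P(K) = 1/(190 + K)
u(k) = -6 + k²
(29072 + P(126))/(-26240 + u(D)) = (29072 + 1/(190 + 126))/(-26240 + (-6 + (-106)²)) = (29072 + 1/316)/(-26240 + (-6 + 11236)) = (29072 + 1/316)/(-26240 + 11230) = (9186753/316)/(-15010) = (9186753/316)*(-1/15010) = -9186753/4743160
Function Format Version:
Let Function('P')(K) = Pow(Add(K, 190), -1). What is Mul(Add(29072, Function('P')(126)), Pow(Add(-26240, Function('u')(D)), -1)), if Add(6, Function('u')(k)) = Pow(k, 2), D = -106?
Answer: Rational(-9186753, 4743160) ≈ -1.9368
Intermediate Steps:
Function('P')(K) = Pow(Add(190, K), -1)
Function('u')(k) = Add(-6, Pow(k, 2))
Mul(Add(29072, Function('P')(126)), Pow(Add(-26240, Function('u')(D)), -1)) = Mul(Add(29072, Pow(Add(190, 126), -1)), Pow(Add(-26240, Add(-6, Pow(-106, 2))), -1)) = Mul(Add(29072, Pow(316, -1)), Pow(Add(-26240, Add(-6, 11236)), -1)) = Mul(Add(29072, Rational(1, 316)), Pow(Add(-26240, 11230), -1)) = Mul(Rational(9186753, 316), Pow(-15010, -1)) = Mul(Rational(9186753, 316), Rational(-1, 15010)) = Rational(-9186753, 4743160)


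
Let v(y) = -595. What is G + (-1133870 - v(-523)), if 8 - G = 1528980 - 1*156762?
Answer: -2505485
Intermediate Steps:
G = -1372210 (G = 8 - (1528980 - 1*156762) = 8 - (1528980 - 156762) = 8 - 1*1372218 = 8 - 1372218 = -1372210)
G + (-1133870 - v(-523)) = -1372210 + (-1133870 - 1*(-595)) = -1372210 + (-1133870 + 595) = -1372210 - 1133275 = -2505485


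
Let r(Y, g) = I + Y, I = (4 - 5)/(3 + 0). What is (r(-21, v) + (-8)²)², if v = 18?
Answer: 16384/9 ≈ 1820.4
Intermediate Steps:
I = -⅓ (I = -1/3 = -1*⅓ = -⅓ ≈ -0.33333)
r(Y, g) = -⅓ + Y
(r(-21, v) + (-8)²)² = ((-⅓ - 21) + (-8)²)² = (-64/3 + 64)² = (128/3)² = 16384/9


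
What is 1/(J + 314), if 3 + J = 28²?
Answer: 1/1095 ≈ 0.00091324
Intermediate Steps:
J = 781 (J = -3 + 28² = -3 + 784 = 781)
1/(J + 314) = 1/(781 + 314) = 1/1095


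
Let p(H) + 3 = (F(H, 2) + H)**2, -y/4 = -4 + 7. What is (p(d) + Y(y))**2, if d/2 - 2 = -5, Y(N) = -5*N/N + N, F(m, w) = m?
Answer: 15376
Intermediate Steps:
y = -12 (y = -4*(-4 + 7) = -4*3 = -12)
Y(N) = -5 + N (Y(N) = -5*1 + N = -5 + N)
d = -6 (d = 4 + 2*(-5) = 4 - 10 = -6)
p(H) = -3 + 4*H**2 (p(H) = -3 + (H + H)**2 = -3 + (2*H)**2 = -3 + 4*H**2)
(p(d) + Y(y))**2 = ((-3 + 4*(-6)**2) + (-5 - 12))**2 = ((-3 + 4*36) - 17)**2 = ((-3 + 144) - 17)**2 = (141 - 17)**2 = 124**2 = 15376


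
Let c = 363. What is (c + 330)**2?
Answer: 480249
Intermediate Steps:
(c + 330)**2 = (363 + 330)**2 = 693**2 = 480249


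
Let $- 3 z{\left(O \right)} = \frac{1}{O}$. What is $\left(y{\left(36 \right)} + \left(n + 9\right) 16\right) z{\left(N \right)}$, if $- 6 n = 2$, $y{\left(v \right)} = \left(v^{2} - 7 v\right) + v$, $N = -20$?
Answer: $\frac{914}{45} \approx 20.311$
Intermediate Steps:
$y{\left(v \right)} = v^{2} - 6 v$
$n = - \frac{1}{3}$ ($n = \left(- \frac{1}{6}\right) 2 = - \frac{1}{3} \approx -0.33333$)
$z{\left(O \right)} = - \frac{1}{3 O}$
$\left(y{\left(36 \right)} + \left(n + 9\right) 16\right) z{\left(N \right)} = \left(36 \left(-6 + 36\right) + \left(- \frac{1}{3} + 9\right) 16\right) \left(- \frac{1}{3 \left(-20\right)}\right) = \left(36 \cdot 30 + \frac{26}{3} \cdot 16\right) \left(\left(- \frac{1}{3}\right) \left(- \frac{1}{20}\right)\right) = \left(1080 + \frac{416}{3}\right) \frac{1}{60} = \frac{3656}{3} \cdot \frac{1}{60} = \frac{914}{45}$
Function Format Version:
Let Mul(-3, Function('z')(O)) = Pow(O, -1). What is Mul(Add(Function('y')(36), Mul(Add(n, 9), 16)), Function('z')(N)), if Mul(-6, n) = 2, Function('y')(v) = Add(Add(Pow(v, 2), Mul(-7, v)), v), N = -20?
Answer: Rational(914, 45) ≈ 20.311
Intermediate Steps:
Function('y')(v) = Add(Pow(v, 2), Mul(-6, v))
n = Rational(-1, 3) (n = Mul(Rational(-1, 6), 2) = Rational(-1, 3) ≈ -0.33333)
Function('z')(O) = Mul(Rational(-1, 3), Pow(O, -1))
Mul(Add(Function('y')(36), Mul(Add(n, 9), 16)), Function('z')(N)) = Mul(Add(Mul(36, Add(-6, 36)), Mul(Add(Rational(-1, 3), 9), 16)), Mul(Rational(-1, 3), Pow(-20, -1))) = Mul(Add(Mul(36, 30), Mul(Rational(26, 3), 16)), Mul(Rational(-1, 3), Rational(-1, 20))) = Mul(Add(1080, Rational(416, 3)), Rational(1, 60)) = Mul(Rational(3656, 3), Rational(1, 60)) = Rational(914, 45)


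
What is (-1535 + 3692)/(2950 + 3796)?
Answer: 2157/6746 ≈ 0.31975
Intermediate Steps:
(-1535 + 3692)/(2950 + 3796) = 2157/6746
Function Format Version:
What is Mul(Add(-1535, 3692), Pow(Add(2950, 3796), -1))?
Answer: Rational(2157, 6746) ≈ 0.31975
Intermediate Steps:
Mul(Add(-1535, 3692), Pow(Add(2950, 3796), -1)) = Mul(2157, Pow(6746, -1)) = Mul(2157, Rational(1, 6746)) = Rational(2157, 6746)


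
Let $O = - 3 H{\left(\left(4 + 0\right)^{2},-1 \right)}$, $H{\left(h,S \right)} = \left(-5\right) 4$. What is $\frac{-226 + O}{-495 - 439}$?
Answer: $\frac{83}{467} \approx 0.17773$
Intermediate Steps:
$H{\left(h,S \right)} = -20$
$O = 60$ ($O = \left(-3\right) \left(-20\right) = 60$)
$\frac{-226 + O}{-495 - 439} = \frac{-226 + 60}{-495 - 439} = - \frac{166}{-934} = \left(-166\right) \left(- \frac{1}{934}\right) = \frac{83}{467}$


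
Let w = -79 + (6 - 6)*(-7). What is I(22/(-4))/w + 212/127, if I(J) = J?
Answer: 34893/20066 ≈ 1.7389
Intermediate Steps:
w = -79 (w = -79 + 0*(-7) = -79 + 0 = -79)
I(22/(-4))/w + 212/127 = (22/(-4))/(-79) + 212/127 = (22*(-¼))*(-1/79) + 212*(1/127) = -11/2*(-1/79) + 212/127 = 11/158 + 212/127 = 34893/20066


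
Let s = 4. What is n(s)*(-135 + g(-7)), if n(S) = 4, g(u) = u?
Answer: -568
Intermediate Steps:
n(s)*(-135 + g(-7)) = 4*(-135 - 7) = 4*(-142) = -568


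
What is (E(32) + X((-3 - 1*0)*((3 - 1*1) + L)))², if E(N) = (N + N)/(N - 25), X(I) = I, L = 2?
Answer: 400/49 ≈ 8.1633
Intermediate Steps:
E(N) = 2*N/(-25 + N) (E(N) = (2*N)/(-25 + N) = 2*N/(-25 + N))
(E(32) + X((-3 - 1*0)*((3 - 1*1) + L)))² = (2*32/(-25 + 32) + (-3 - 1*0)*((3 - 1*1) + 2))² = (2*32/7 + (-3 + 0)*((3 - 1) + 2))² = (2*32*(⅐) - 3*(2 + 2))² = (64/7 - 3*4)² = (64/7 - 12)² = (-20/7)² = 400/49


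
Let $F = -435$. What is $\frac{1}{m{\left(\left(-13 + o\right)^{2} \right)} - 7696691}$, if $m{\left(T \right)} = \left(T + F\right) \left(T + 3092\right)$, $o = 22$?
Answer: $- \frac{1}{8819933} \approx -1.1338 \cdot 10^{-7}$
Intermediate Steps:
$m{\left(T \right)} = \left(-435 + T\right) \left(3092 + T\right)$ ($m{\left(T \right)} = \left(T - 435\right) \left(T + 3092\right) = \left(-435 + T\right) \left(3092 + T\right)$)
$\frac{1}{m{\left(\left(-13 + o\right)^{2} \right)} - 7696691} = \frac{1}{\left(-1345020 + \left(\left(-13 + 22\right)^{2}\right)^{2} + 2657 \left(-13 + 22\right)^{2}\right) - 7696691} = \frac{1}{\left(-1345020 + \left(9^{2}\right)^{2} + 2657 \cdot 9^{2}\right) - 7696691} = \frac{1}{\left(-1345020 + 81^{2} + 2657 \cdot 81\right) - 7696691} = \frac{1}{\left(-1345020 + 6561 + 215217\right) - 7696691} = \frac{1}{-1123242 - 7696691} = \frac{1}{-8819933} = - \frac{1}{8819933}$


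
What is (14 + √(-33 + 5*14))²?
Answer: (14 + √37)² ≈ 403.32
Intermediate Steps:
(14 + √(-33 + 5*14))² = (14 + √(-33 + 70))² = (14 + √37)²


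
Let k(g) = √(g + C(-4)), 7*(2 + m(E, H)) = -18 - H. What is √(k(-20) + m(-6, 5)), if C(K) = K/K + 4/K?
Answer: √(-259 + 98*I*√5)/7 ≈ 0.90501 + 2.4708*I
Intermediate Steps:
m(E, H) = -32/7 - H/7 (m(E, H) = -2 + (-18 - H)/7 = -2 + (-18/7 - H/7) = -32/7 - H/7)
C(K) = 1 + 4/K
k(g) = √g (k(g) = √(g + (4 - 4)/(-4)) = √(g - ¼*0) = √(g + 0) = √g)
√(k(-20) + m(-6, 5)) = √(√(-20) + (-32/7 - ⅐*5)) = √(2*I*√5 + (-32/7 - 5/7)) = √(2*I*√5 - 37/7) = √(-37/7 + 2*I*√5)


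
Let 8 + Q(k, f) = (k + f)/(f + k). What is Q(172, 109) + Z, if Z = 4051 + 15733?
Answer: 19777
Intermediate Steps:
Q(k, f) = -7 (Q(k, f) = -8 + (k + f)/(f + k) = -8 + (f + k)/(f + k) = -8 + 1 = -7)
Z = 19784
Q(172, 109) + Z = -7 + 19784 = 19777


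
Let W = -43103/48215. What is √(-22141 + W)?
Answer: I*√51472955918870/48215 ≈ 148.8*I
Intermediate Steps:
W = -43103/48215 (W = -43103*1/48215 = -43103/48215 ≈ -0.89398)
√(-22141 + W) = √(-22141 - 43103/48215) = √(-1067571418/48215) = I*√51472955918870/48215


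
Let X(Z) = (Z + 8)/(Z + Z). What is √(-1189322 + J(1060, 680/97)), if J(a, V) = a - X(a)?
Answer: I*√333782937310/530 ≈ 1090.1*I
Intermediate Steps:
X(Z) = (8 + Z)/(2*Z) (X(Z) = (8 + Z)/((2*Z)) = (8 + Z)*(1/(2*Z)) = (8 + Z)/(2*Z))
J(a, V) = a - (8 + a)/(2*a)
√(-1189322 + J(1060, 680/97)) = √(-1189322 + (-½ + 1060 - 4/1060)) = √(-1189322 + (-½ + 1060 - 4*1/1060)) = √(-1189322 + (-½ + 1060 - 1/265)) = √(-1189322 + 561533/530) = √(-629779127/530) = I*√333782937310/530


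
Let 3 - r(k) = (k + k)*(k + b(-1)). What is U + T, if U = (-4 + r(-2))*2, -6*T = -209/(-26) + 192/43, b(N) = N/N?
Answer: -81059/6708 ≈ -12.084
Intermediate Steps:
b(N) = 1
r(k) = 3 - 2*k*(1 + k) (r(k) = 3 - (k + k)*(k + 1) = 3 - 2*k*(1 + k))
T = -13979/6708 (T = -(-209/(-26) + 192/43)/6 = -(-209*(-1/26) + 192*(1/43))/6 = -(209/26 + 192/43)/6 = -⅙*13979/1118 = -13979/6708 ≈ -2.0839)
U = -10 (U = (-4 + (3 - 2*(-2) - 2*(-2)²))*2 = (-4 + (3 + 4 - 2*4))*2 = (-4 + (3 + 4 - 8))*2 = (-4 - 1)*2 = -5*2 = -10)
U + T = -10 - 13979/6708 = -81059/6708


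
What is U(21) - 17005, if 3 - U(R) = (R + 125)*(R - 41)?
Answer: -14082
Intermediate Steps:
U(R) = 3 - (-41 + R)*(125 + R) (U(R) = 3 - (R + 125)*(R - 41) = 3 - (125 + R)*(-41 + R) = 3 - (-41 + R)*(125 + R))
U(21) - 17005 = (5128 - 1*21² - 84*21) - 17005 = (5128 - 1*441 - 1764) - 17005 = (5128 - 441 - 1764) - 17005 = 2923 - 17005 = -14082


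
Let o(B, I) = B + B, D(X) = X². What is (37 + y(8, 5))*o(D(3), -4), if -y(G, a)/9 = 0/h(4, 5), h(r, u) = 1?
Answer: 666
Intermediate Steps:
o(B, I) = 2*B
y(G, a) = 0 (y(G, a) = -0/1 = -0 = -9*0 = 0)
(37 + y(8, 5))*o(D(3), -4) = (37 + 0)*(2*3²) = 37*(2*9) = 37*18 = 666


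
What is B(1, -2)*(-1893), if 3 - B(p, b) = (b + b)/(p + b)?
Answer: 1893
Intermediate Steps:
B(p, b) = 3 - 2*b/(b + p) (B(p, b) = 3 - (b + b)/(p + b) = 3 - 2*b/(b + p))
B(1, -2)*(-1893) = ((-2 + 3*1)/(-2 + 1))*(-1893) = ((-2 + 3)/(-1))*(-1893) = -1*1*(-1893) = -1*(-1893) = 1893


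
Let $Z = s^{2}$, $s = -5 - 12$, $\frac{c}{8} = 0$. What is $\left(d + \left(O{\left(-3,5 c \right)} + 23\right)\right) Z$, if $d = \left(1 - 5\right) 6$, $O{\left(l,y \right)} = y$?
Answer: $-289$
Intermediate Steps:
$c = 0$ ($c = 8 \cdot 0 = 0$)
$d = -24$ ($d = \left(-4\right) 6 = -24$)
$s = -17$ ($s = -5 - 12 = -17$)
$Z = 289$ ($Z = \left(-17\right)^{2} = 289$)
$\left(d + \left(O{\left(-3,5 c \right)} + 23\right)\right) Z = \left(-24 + \left(5 \cdot 0 + 23\right)\right) 289 = \left(-24 + \left(0 + 23\right)\right) 289 = \left(-24 + 23\right) 289 = \left(-1\right) 289 = -289$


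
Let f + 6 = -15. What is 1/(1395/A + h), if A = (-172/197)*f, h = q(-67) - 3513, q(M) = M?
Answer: -1204/4218715 ≈ -0.00028539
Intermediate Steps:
h = -3580 (h = -67 - 3513 = -3580)
f = -21 (f = -6 - 15 = -21)
A = 3612/197 (A = -172/197*(-21) = 3612/197 ≈ 18.335)
1/(1395/A + h) = 1/(1395/(3612/197) - 3580) = 1/(1395*(197/3612) - 3580) = 1/(91605/1204 - 3580) = 1/(-4218715/1204) = -1204/4218715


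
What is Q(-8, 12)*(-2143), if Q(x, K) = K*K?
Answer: -308592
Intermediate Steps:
Q(x, K) = K²
Q(-8, 12)*(-2143) = 12²*(-2143) = 144*(-2143) = -308592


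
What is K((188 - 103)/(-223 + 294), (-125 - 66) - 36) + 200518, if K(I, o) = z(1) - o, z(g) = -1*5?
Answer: 200740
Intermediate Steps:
z(g) = -5
K(I, o) = -5 - o
K((188 - 103)/(-223 + 294), (-125 - 66) - 36) + 200518 = (-5 - ((-125 - 66) - 36)) + 200518 = (-5 - (-191 - 36)) + 200518 = (-5 - 1*(-227)) + 200518 = (-5 + 227) + 200518 = 222 + 200518 = 200740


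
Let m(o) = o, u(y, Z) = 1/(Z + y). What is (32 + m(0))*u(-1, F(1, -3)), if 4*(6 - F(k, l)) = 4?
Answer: 8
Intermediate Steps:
F(k, l) = 5 (F(k, l) = 6 - 1/4*4 = 6 - 1 = 5)
(32 + m(0))*u(-1, F(1, -3)) = (32 + 0)/(5 - 1) = 32/4 = 32*(1/4) = 8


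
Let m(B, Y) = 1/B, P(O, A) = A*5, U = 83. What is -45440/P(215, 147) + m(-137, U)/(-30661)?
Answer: -38174661869/617481879 ≈ -61.823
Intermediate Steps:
P(O, A) = 5*A
-45440/P(215, 147) + m(-137, U)/(-30661) = -45440/(5*147) + 1/(-137*(-30661)) = -45440/735 - 1/137*(-1/30661) = -45440*1/735 + 1/4200557 = -9088/147 + 1/4200557 = -38174661869/617481879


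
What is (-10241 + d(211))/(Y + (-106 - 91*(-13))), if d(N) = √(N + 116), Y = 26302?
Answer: -49/131 + √327/27379 ≈ -0.37339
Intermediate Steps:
d(N) = √(116 + N)
(-10241 + d(211))/(Y + (-106 - 91*(-13))) = (-10241 + √(116 + 211))/(26302 + (-106 - 91*(-13))) = (-10241 + √327)/(26302 + (-106 + 1183)) = (-10241 + √327)/(26302 + 1077) = (-10241 + √327)/27379 = (-10241 + √327)*(1/27379) = -49/131 + √327/27379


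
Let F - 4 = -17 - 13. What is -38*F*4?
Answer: 3952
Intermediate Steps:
F = -26 (F = 4 + (-17 - 13) = 4 - 30 = -26)
-38*F*4 = -38*(-26)*4 = 988*4 = 3952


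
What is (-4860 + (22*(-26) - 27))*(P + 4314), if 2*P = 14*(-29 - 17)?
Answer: -21792328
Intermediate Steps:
P = -322 (P = (14*(-29 - 17))/2 = (14*(-46))/2 = (½)*(-644) = -322)
(-4860 + (22*(-26) - 27))*(P + 4314) = (-4860 + (22*(-26) - 27))*(-322 + 4314) = (-4860 + (-572 - 27))*3992 = (-4860 - 599)*3992 = -5459*3992 = -21792328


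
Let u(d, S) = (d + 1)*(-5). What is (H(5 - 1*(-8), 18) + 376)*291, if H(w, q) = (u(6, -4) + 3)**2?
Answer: 407400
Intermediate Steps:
u(d, S) = -5 - 5*d (u(d, S) = (1 + d)*(-5) = -5 - 5*d)
H(w, q) = 1024 (H(w, q) = ((-5 - 5*6) + 3)**2 = ((-5 - 30) + 3)**2 = (-35 + 3)**2 = (-32)**2 = 1024)
(H(5 - 1*(-8), 18) + 376)*291 = (1024 + 376)*291 = 1400*291 = 407400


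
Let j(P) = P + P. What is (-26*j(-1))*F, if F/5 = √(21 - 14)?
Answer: 260*√7 ≈ 687.90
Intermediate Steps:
j(P) = 2*P
F = 5*√7 (F = 5*√(21 - 14) = 5*√7 ≈ 13.229)
(-26*j(-1))*F = (-52*(-1))*(5*√7) = (-26*(-2))*(5*√7) = 52*(5*√7) = 260*√7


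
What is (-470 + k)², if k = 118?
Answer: 123904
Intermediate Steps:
(-470 + k)² = (-470 + 118)² = (-352)² = 123904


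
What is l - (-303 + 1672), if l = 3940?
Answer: 2571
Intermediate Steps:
l - (-303 + 1672) = 3940 - (-303 + 1672) = 3940 - 1*1369 = 3940 - 1369 = 2571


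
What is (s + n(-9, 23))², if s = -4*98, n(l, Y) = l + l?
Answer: 168100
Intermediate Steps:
n(l, Y) = 2*l
s = -392
(s + n(-9, 23))² = (-392 + 2*(-9))² = (-392 - 18)² = (-410)² = 168100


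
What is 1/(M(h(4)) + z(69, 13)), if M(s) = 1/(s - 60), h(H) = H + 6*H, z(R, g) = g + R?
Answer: 32/2623 ≈ 0.012200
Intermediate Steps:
z(R, g) = R + g
h(H) = 7*H
M(s) = 1/(-60 + s)
1/(M(h(4)) + z(69, 13)) = 1/(1/(-60 + 7*4) + (69 + 13)) = 1/(1/(-60 + 28) + 82) = 1/(1/(-32) + 82) = 1/(-1/32 + 82) = 1/(2623/32) = 32/2623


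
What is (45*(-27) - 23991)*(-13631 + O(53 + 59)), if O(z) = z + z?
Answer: 337936842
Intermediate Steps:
O(z) = 2*z
(45*(-27) - 23991)*(-13631 + O(53 + 59)) = (45*(-27) - 23991)*(-13631 + 2*(53 + 59)) = (-1215 - 23991)*(-13631 + 2*112) = -25206*(-13631 + 224) = -25206*(-13407) = 337936842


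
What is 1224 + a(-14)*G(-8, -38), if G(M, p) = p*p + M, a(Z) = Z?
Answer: -18880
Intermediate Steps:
G(M, p) = M + p² (G(M, p) = p² + M = M + p²)
1224 + a(-14)*G(-8, -38) = 1224 - 14*(-8 + (-38)²) = 1224 - 14*(-8 + 1444) = 1224 - 14*1436 = 1224 - 20104 = -18880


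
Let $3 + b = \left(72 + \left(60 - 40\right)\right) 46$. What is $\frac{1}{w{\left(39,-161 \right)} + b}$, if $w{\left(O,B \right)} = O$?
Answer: $\frac{1}{4268} \approx 0.0002343$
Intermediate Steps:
$b = 4229$ ($b = -3 + \left(72 + \left(60 - 40\right)\right) 46 = -3 + \left(72 + 20\right) 46 = -3 + 92 \cdot 46 = -3 + 4232 = 4229$)
$\frac{1}{w{\left(39,-161 \right)} + b} = \frac{1}{39 + 4229} = \frac{1}{4268}$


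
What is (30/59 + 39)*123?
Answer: 286713/59 ≈ 4859.5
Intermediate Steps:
(30/59 + 39)*123 = (2331/59)*123 = 286713/59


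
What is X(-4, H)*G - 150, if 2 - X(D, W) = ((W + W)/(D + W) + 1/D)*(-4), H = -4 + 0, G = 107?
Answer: 385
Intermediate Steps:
H = -4
X(D, W) = 2 + 4/D + 8*W/(D + W) (X(D, W) = 2 - ((W + W)/(D + W) + 1/D)*(-4) = 2 - ((2*W)/(D + W) + 1/D)*(-4) = 2 - (2*W/(D + W) + 1/D)*(-4) = 2 - (1/D + 2*W/(D + W))*(-4) = 2 - (-4/D - 8*W/(D + W)) = 2 + (4/D + 8*W/(D + W)) = 2 + 4/D + 8*W/(D + W))
X(-4, H)*G - 150 = (2*((-4)² + 2*(-4) + 2*(-4) + 5*(-4)*(-4))/(-4*(-4 - 4)))*107 - 150 = (2*(-¼)*(16 - 8 - 8 + 80)/(-8))*107 - 150 = (2*(-¼)*(-⅛)*80)*107 - 150 = 5*107 - 150 = 535 - 150 = 385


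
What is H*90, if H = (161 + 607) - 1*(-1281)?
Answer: 184410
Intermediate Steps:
H = 2049 (H = 768 + 1281 = 2049)
H*90 = 2049*90 = 184410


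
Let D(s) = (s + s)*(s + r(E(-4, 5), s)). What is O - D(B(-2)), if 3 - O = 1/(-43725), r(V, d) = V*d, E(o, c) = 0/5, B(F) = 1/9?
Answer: 3512602/1180575 ≈ 2.9753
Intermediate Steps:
B(F) = ⅑
E(o, c) = 0 (E(o, c) = 0*(⅕) = 0)
O = 131176/43725 (O = 3 - 1/(-43725) = 3 - 1*(-1/43725) = 3 + 1/43725 = 131176/43725 ≈ 3.0000)
D(s) = 2*s² (D(s) = (s + s)*(s + 0*s) = (2*s)*(s + 0) = (2*s)*s = 2*s²)
O - D(B(-2)) = 131176/43725 - 2*(⅑)² = 131176/43725 - 2/81 = 3512602/1180575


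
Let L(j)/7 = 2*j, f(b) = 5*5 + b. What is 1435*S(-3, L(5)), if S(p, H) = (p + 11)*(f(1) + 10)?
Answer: 413280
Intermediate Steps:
f(b) = 25 + b
L(j) = 14*j (L(j) = 7*(2*j) = 14*j)
S(p, H) = 396 + 36*p (S(p, H) = (p + 11)*((25 + 1) + 10) = (11 + p)*(26 + 10) = (11 + p)*36 = 396 + 36*p)
1435*S(-3, L(5)) = 1435*(396 + 36*(-3)) = 1435*(396 - 108) = 1435*288 = 413280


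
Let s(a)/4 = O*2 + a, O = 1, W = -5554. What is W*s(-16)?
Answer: 311024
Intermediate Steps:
s(a) = 8 + 4*a (s(a) = 4*(1*2 + a) = 4*(2 + a) = 8 + 4*a)
W*s(-16) = -5554*(8 + 4*(-16)) = -5554*(8 - 64) = -5554*(-56) = 311024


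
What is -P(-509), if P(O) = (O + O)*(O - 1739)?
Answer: -2288464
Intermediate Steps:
P(O) = 2*O*(-1739 + O) (P(O) = (2*O)*(-1739 + O) = 2*O*(-1739 + O))
-P(-509) = -2*(-509)*(-1739 - 509) = -2*(-509)*(-2248) = -1*2288464 = -2288464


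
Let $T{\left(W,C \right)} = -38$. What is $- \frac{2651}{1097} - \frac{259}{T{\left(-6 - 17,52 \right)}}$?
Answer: $\frac{183385}{41686} \approx 4.3992$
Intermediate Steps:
$- \frac{2651}{1097} - \frac{259}{T{\left(-6 - 17,52 \right)}} = - \frac{2651}{1097} - \frac{259}{-38} = \left(-2651\right) \frac{1}{1097} - - \frac{259}{38} = - \frac{2651}{1097} + \frac{259}{38} = \frac{183385}{41686}$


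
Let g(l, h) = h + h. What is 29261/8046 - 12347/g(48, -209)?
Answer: 27893765/840807 ≈ 33.175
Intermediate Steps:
g(l, h) = 2*h
29261/8046 - 12347/g(48, -209) = 29261/8046 - 12347/(2*(-209)) = 29261*(1/8046) - 12347/(-418) = 29261/8046 - 12347*(-1/418) = 29261/8046 + 12347/418 = 27893765/840807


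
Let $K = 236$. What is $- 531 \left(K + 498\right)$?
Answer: $-389754$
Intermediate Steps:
$- 531 \left(K + 498\right) = - 531 \left(236 + 498\right) = \left(-531\right) 734 = -389754$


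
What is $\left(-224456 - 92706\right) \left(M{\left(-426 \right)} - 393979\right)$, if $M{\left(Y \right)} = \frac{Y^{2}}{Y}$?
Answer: $125090278610$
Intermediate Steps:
$M{\left(Y \right)} = Y$
$\left(-224456 - 92706\right) \left(M{\left(-426 \right)} - 393979\right) = \left(-224456 - 92706\right) \left(-426 - 393979\right) = \left(-317162\right) \left(-394405\right) = 125090278610$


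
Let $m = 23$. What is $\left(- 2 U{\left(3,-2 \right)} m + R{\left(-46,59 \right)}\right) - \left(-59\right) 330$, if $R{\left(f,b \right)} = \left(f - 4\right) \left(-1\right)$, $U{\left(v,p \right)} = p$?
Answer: $19612$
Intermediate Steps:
$R{\left(f,b \right)} = 4 - f$ ($R{\left(f,b \right)} = \left(-4 + f\right) \left(-1\right) = 4 - f$)
$\left(- 2 U{\left(3,-2 \right)} m + R{\left(-46,59 \right)}\right) - \left(-59\right) 330 = \left(\left(-2\right) \left(-2\right) 23 + \left(4 - -46\right)\right) - \left(-59\right) 330 = \left(4 \cdot 23 + \left(4 + 46\right)\right) - -19470 = \left(92 + 50\right) + 19470 = 142 + 19470 = 19612$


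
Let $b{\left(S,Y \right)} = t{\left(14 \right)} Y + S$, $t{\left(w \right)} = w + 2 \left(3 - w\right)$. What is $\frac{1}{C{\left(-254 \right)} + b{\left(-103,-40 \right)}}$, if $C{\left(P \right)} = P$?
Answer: $- \frac{1}{37} \approx -0.027027$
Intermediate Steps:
$t{\left(w \right)} = 6 - w$ ($t{\left(w \right)} = w - \left(-6 + 2 w\right) = 6 - w$)
$b{\left(S,Y \right)} = S - 8 Y$ ($b{\left(S,Y \right)} = \left(6 - 14\right) Y + S = - 8 Y + S = S - 8 Y$)
$\frac{1}{C{\left(-254 \right)} + b{\left(-103,-40 \right)}} = \frac{1}{-254 - -217} = \frac{1}{-254 + \left(-103 + 320\right)} = \frac{1}{-254 + 217} = \frac{1}{-37} = - \frac{1}{37}$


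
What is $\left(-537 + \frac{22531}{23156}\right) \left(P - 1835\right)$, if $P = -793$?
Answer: $\frac{8154842337}{5789} \approx 1.4087 \cdot 10^{6}$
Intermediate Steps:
$\left(-537 + \frac{22531}{23156}\right) \left(P - 1835\right) = \left(-537 + \frac{22531}{23156}\right) \left(-793 - 1835\right) = \left(-537 + 22531 \cdot \frac{1}{23156}\right) \left(-2628\right) = \left(-537 + \frac{22531}{23156}\right) \left(-2628\right) = \left(- \frac{12412241}{23156}\right) \left(-2628\right) = \frac{8154842337}{5789}$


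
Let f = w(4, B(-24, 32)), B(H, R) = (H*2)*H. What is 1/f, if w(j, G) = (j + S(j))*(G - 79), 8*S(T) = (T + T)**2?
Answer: 1/12876 ≈ 7.7664e-5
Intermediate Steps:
B(H, R) = 2*H**2 (B(H, R) = (2*H)*H = 2*H**2)
S(T) = T**2/2 (S(T) = (T + T)**2/8 = (2*T)**2/8 = (4*T**2)/8 = T**2/2)
w(j, G) = (-79 + G)*(j + j**2/2) (w(j, G) = (j + j**2/2)*(G - 79) = (j + j**2/2)*(-79 + G) = (-79 + G)*(j + j**2/2))
f = 12876 (f = (1/2)*4*(-158 - 79*4 + 2*(2*(-24)**2) + (2*(-24)**2)*4) = (1/2)*4*(-158 - 316 + 2*(2*576) + (2*576)*4) = (1/2)*4*(-158 - 316 + 2*1152 + 1152*4) = (1/2)*4*(-158 - 316 + 2304 + 4608) = (1/2)*4*6438 = 12876)
1/f = 1/12876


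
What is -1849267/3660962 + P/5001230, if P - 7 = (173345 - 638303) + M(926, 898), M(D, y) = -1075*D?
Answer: -3648770541043/4577328245815 ≈ -0.79714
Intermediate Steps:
M(D, y) = -1075*D
P = -1460401 (P = 7 + ((173345 - 638303) - 1075*926) = 7 + (-464958 - 995450) = 7 - 1460408 = -1460401)
-1849267/3660962 + P/5001230 = -1849267/3660962 - 1460401/5001230 = -3648770541043/4577328245815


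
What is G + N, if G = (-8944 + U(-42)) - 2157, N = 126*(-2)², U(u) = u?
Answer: -10639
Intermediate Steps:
N = 504 (N = 126*4 = 504)
G = -11143 (G = (-8944 - 42) - 2157 = -8986 - 2157 = -11143)
G + N = -11143 + 504 = -10639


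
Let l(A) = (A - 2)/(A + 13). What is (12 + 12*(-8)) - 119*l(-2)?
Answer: -448/11 ≈ -40.727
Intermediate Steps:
l(A) = (-2 + A)/(13 + A)
(12 + 12*(-8)) - 119*l(-2) = (12 + 12*(-8)) - 119*(-2 - 2)/(13 - 2) = (12 - 96) - 119*(-4)/11 = -84 - 119*(-4)/11 = -84 - 119*(-4/11) = -84 + 476/11 = -448/11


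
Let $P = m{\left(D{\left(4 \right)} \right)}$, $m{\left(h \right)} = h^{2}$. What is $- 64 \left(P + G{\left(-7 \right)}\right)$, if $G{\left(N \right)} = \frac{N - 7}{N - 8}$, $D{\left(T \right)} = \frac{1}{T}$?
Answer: $- \frac{956}{15} \approx -63.733$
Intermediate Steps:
$G{\left(N \right)} = \frac{-7 + N}{-8 + N}$ ($G{\left(N \right)} = \frac{N - 7}{-8 + N} = \frac{-7 + N}{-8 + N}$)
$P = \frac{1}{16}$ ($P = \left(\frac{1}{4}\right)^{2} = \frac{1}{16} \approx 0.0625$)
$- 64 \left(P + G{\left(-7 \right)}\right) = - 64 \left(\frac{1}{16} + \frac{-7 - 7}{-8 - 7}\right) = - 64 \left(\frac{1}{16} + \frac{1}{-15} \left(-14\right)\right) = - 64 \left(\frac{1}{16} - - \frac{14}{15}\right) = - 64 \left(\frac{1}{16} + \frac{14}{15}\right) = \left(-64\right) \frac{239}{240} = - \frac{956}{15}$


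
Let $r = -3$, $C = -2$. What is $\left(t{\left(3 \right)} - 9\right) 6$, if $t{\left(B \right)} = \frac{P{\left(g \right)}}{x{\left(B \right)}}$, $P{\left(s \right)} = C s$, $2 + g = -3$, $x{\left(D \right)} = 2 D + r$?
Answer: $-34$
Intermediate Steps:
$x{\left(D \right)} = -3 + 2 D$ ($x{\left(D \right)} = 2 D - 3 = -3 + 2 D$)
$g = -5$ ($g = -2 - 3 = -5$)
$P{\left(s \right)} = - 2 s$
$t{\left(B \right)} = \frac{10}{-3 + 2 B}$ ($t{\left(B \right)} = \frac{\left(-2\right) \left(-5\right)}{-3 + 2 B} = \frac{10}{-3 + 2 B}$)
$\left(t{\left(3 \right)} - 9\right) 6 = \left(\frac{10}{-3 + 2 \cdot 3} - 9\right) 6 = \left(\frac{10}{-3 + 6} - 9\right) 6 = \left(\frac{10}{3} - 9\right) 6 = \left(- \frac{17}{3}\right) 6 = -34$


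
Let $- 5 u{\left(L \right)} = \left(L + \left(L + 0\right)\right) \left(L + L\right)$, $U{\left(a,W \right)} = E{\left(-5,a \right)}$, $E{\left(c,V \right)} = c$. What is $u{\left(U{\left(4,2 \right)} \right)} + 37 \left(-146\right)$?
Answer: $-5422$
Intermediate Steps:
$U{\left(a,W \right)} = -5$
$u{\left(L \right)} = - \frac{4 L^{2}}{5}$ ($u{\left(L \right)} = - \frac{\left(L + \left(L + 0\right)\right) \left(L + L\right)}{5} = - \frac{\left(L + L\right) 2 L}{5} = - \frac{2 L 2 L}{5} = - \frac{4 L^{2}}{5}$)
$u{\left(U{\left(4,2 \right)} \right)} + 37 \left(-146\right) = - \frac{4 \left(-5\right)^{2}}{5} + 37 \left(-146\right) = \left(- \frac{4}{5}\right) 25 - 5402 = -20 - 5402 = -5422$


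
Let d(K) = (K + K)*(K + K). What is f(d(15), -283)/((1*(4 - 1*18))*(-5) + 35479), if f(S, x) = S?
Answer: 900/35549 ≈ 0.025317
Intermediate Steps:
d(K) = 4*K² (d(K) = (2*K)*(2*K) = 4*K²)
f(d(15), -283)/((1*(4 - 1*18))*(-5) + 35479) = (4*15²)/((1*(4 - 1*18))*(-5) + 35479) = (4*225)/((1*(4 - 18))*(-5) + 35479) = 900/((1*(-14))*(-5) + 35479) = 900/(-14*(-5) + 35479) = 900/(70 + 35479) = 900/35549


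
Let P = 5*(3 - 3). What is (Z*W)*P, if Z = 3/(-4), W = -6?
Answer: 0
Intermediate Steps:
P = 0 (P = 5*0 = 0)
Z = -¾ (Z = 3*(-¼) = -¾ ≈ -0.75000)
(Z*W)*P = -¾*(-6)*0 = (9/2)*0 = 0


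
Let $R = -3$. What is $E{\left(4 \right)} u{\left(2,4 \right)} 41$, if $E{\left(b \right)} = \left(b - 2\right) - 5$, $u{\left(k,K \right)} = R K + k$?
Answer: $1230$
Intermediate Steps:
$u{\left(k,K \right)} = k - 3 K$ ($u{\left(k,K \right)} = - 3 K + k = k - 3 K$)
$E{\left(b \right)} = -7 + b$ ($E{\left(b \right)} = \left(-2 + b\right) - 5 = -7 + b$)
$E{\left(4 \right)} u{\left(2,4 \right)} 41 = \left(-7 + 4\right) \left(2 - 12\right) 41 = - 3 \left(2 - 12\right) 41 = \left(-3\right) \left(-10\right) 41 = 30 \cdot 41 = 1230$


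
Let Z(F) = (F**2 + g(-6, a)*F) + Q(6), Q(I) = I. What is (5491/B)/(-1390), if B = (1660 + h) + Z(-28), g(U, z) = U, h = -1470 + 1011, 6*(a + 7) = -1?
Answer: -323/176530 ≈ -0.0018297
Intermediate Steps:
a = -43/6 (a = -7 + (1/6)*(-1) = -7 - 1/6 = -43/6 ≈ -7.1667)
h = -459
Z(F) = 6 + F**2 - 6*F (Z(F) = (F**2 - 6*F) + 6 = 6 + F**2 - 6*F)
B = 2159 (B = (1660 - 459) + (6 + (-28)**2 - 6*(-28)) = 1201 + (6 + 784 + 168) = 1201 + 958 = 2159)
(5491/B)/(-1390) = (5491/2159)/(-1390) = (5491*(1/2159))*(-1/1390) = (323/127)*(-1/1390) = -323/176530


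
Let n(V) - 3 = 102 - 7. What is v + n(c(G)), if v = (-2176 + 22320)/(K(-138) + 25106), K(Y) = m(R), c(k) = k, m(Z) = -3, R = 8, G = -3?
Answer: 2480238/25103 ≈ 98.802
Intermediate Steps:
K(Y) = -3
n(V) = 98 (n(V) = 3 + (102 - 7) = 3 + 95 = 98)
v = 20144/25103 (v = (-2176 + 22320)/(-3 + 25106) = 20144/25103 ≈ 0.80245)
v + n(c(G)) = 20144/25103 + 98 = 2480238/25103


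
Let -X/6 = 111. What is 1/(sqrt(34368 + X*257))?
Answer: -I*sqrt(136794)/136794 ≈ -0.0027037*I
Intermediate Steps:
X = -666 (X = -6*111 = -666)
1/(sqrt(34368 + X*257)) = 1/(sqrt(34368 - 666*257)) = 1/(sqrt(34368 - 171162)) = 1/(sqrt(-136794)) = 1/(I*sqrt(136794)) = -I*sqrt(136794)/136794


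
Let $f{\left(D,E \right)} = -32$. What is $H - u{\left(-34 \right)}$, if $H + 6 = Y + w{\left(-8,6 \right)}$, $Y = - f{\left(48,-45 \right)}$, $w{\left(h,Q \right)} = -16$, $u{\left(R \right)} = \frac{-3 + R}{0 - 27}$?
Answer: $\frac{233}{27} \approx 8.6296$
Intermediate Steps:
$u{\left(R \right)} = \frac{1}{9} - \frac{R}{27}$ ($u{\left(R \right)} = \frac{-3 + R}{-27} = \left(-3 + R\right) \left(- \frac{1}{27}\right) = \frac{1}{9} - \frac{R}{27}$)
$Y = 32$ ($Y = \left(-1\right) \left(-32\right) = 32$)
$H = 10$ ($H = -6 + \left(32 - 16\right) = -6 + 16 = 10$)
$H - u{\left(-34 \right)} = 10 - \left(\frac{1}{9} - - \frac{34}{27}\right) = 10 - \left(\frac{1}{9} + \frac{34}{27}\right) = 10 - \frac{37}{27} = \frac{233}{27}$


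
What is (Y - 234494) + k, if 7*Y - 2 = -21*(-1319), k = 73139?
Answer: -1101784/7 ≈ -1.5740e+5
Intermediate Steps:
Y = 27701/7 (Y = 2/7 + (-21*(-1319))/7 = 2/7 + (⅐)*27699 = 2/7 + 3957 = 27701/7 ≈ 3957.3)
(Y - 234494) + k = (27701/7 - 234494) + 73139 = -1613757/7 + 73139 = -1101784/7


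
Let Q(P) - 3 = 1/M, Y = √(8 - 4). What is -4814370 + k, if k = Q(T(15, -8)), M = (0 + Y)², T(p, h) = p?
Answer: -19257467/4 ≈ -4.8144e+6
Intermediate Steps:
Y = 2 (Y = √4 = 2)
M = 4 (M = (0 + 2)² = 2² = 4)
Q(P) = 13/4 (Q(P) = 3 + 1/4 = 3 + ¼ = 13/4)
k = 13/4 ≈ 3.2500
-4814370 + k = -4814370 + 13/4 = -19257467/4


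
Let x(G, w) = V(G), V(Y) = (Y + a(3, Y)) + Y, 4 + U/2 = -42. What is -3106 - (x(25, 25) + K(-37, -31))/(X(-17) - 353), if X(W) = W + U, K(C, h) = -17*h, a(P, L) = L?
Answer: -102455/33 ≈ -3104.7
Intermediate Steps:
U = -92 (U = -8 + 2*(-42) = -8 - 84 = -92)
V(Y) = 3*Y (V(Y) = (Y + Y) + Y = 2*Y + Y = 3*Y)
X(W) = -92 + W (X(W) = W - 92 = -92 + W)
x(G, w) = 3*G
-3106 - (x(25, 25) + K(-37, -31))/(X(-17) - 353) = -3106 - (3*25 - 17*(-31))/((-92 - 17) - 353) = -3106 - (75 + 527)/(-109 - 353) = -3106 - 602/(-462) = -3106 - 602*(-1)/462 = -3106 - 1*(-43/33) = -3106 + 43/33 = -102455/33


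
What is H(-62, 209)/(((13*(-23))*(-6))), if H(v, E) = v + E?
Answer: 49/598 ≈ 0.081940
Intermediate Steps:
H(v, E) = E + v
H(-62, 209)/(((13*(-23))*(-6))) = (209 - 62)/(((13*(-23))*(-6))) = 147/((-299*(-6))) = 147/1794 = 147*(1/1794) = 49/598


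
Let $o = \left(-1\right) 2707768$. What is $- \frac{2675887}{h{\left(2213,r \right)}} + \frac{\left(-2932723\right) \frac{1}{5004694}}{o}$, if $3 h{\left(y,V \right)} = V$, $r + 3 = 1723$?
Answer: $- \frac{13598406441339542269}{2913583306543280} \approx -4667.2$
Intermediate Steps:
$r = 1720$ ($r = -3 + 1723 = 1720$)
$h{\left(y,V \right)} = \frac{V}{3}$
$o = -2707768$
$- \frac{2675887}{h{\left(2213,r \right)}} + \frac{\left(-2932723\right) \frac{1}{5004694}}{o} = - \frac{2675887}{\frac{1}{3} \cdot 1720} + \frac{\left(-2932723\right) \frac{1}{5004694}}{-2707768} = - \frac{2675887}{\frac{1720}{3}} + \left(-2932723\right) \frac{1}{5004694} \left(- \frac{1}{2707768}\right) = \left(-2675887\right) \frac{3}{1720} - - \frac{2932723}{13551550262992} = - \frac{8027661}{1720} + \frac{2932723}{13551550262992} = - \frac{13598406441339542269}{2913583306543280}$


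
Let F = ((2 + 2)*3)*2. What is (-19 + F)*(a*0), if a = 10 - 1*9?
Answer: 0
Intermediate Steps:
a = 1 (a = 10 - 9 = 1)
F = 24 (F = (4*3)*2 = 12*2 = 24)
(-19 + F)*(a*0) = (-19 + 24)*(1*0) = 5*0 = 0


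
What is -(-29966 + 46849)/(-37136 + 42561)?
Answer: -16883/5425 ≈ -3.1121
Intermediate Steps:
-(-29966 + 46849)/(-37136 + 42561) = -16883/5425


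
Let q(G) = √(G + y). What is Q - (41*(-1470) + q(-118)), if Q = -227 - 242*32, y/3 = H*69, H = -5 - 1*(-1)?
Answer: 52299 - I*√946 ≈ 52299.0 - 30.757*I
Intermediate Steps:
H = -4 (H = -5 + 1 = -4)
y = -828 (y = 3*(-4*69) = 3*(-276) = -828)
Q = -7971 (Q = -227 - 7744 = -7971)
q(G) = √(-828 + G) (q(G) = √(G - 828) = √(-828 + G))
Q - (41*(-1470) + q(-118)) = -7971 - (41*(-1470) + √(-828 - 118)) = -7971 - (-60270 + √(-946)) = -7971 - (-60270 + I*√946) = -7971 + (60270 - I*√946) = 52299 - I*√946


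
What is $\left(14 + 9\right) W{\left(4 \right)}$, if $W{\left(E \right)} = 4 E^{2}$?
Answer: $1472$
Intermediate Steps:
$\left(14 + 9\right) W{\left(4 \right)} = \left(14 + 9\right) 4 \cdot 4^{2} = 23 \cdot 4 \cdot 16 = 23 \cdot 64 = 1472$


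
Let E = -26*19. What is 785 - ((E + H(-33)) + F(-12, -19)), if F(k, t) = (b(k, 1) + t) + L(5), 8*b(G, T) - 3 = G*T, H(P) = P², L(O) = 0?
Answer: 1681/8 ≈ 210.13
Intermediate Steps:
b(G, T) = 3/8 + G*T/8 (b(G, T) = 3/8 + (G*T)/8 = 3/8 + G*T/8)
E = -494
F(k, t) = 3/8 + t + k/8 (F(k, t) = ((3/8 + (⅛)*k*1) + t) + 0 = ((3/8 + k/8) + t) + 0 = (3/8 + t + k/8) + 0 = 3/8 + t + k/8)
785 - ((E + H(-33)) + F(-12, -19)) = 785 - ((-494 + (-33)²) + (3/8 - 19 + (⅛)*(-12))) = 785 - ((-494 + 1089) + (3/8 - 19 - 3/2)) = 785 - (595 - 161/8) = 785 - 1*4599/8 = 785 - 4599/8 = 1681/8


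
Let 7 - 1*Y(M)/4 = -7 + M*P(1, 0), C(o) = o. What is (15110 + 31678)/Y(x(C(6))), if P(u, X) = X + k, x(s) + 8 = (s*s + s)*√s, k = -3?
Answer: 58485/47578 + 736911*√6/47578 ≈ 39.168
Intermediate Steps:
x(s) = -8 + √s*(s + s²) (x(s) = -8 + (s*s + s)*√s = -8 + (s² + s)*√s = -8 + (s + s²)*√s = -8 + √s*(s + s²))
P(u, X) = -3 + X (P(u, X) = X - 3 = -3 + X)
Y(M) = 56 + 12*M (Y(M) = 28 - 4*(-7 + M*(-3 + 0)) = 28 - 4*(-7 + M*(-3)) = 28 - 4*(-7 - 3*M) = 28 + (28 + 12*M) = 56 + 12*M)
(15110 + 31678)/Y(x(C(6))) = (15110 + 31678)/(56 + 12*(-8 + 6^(3/2) + 6^(5/2))) = 46788/(56 + 12*(-8 + 6*√6 + 36*√6)) = 46788/(56 + 12*(-8 + 42*√6)) = 46788/(56 + (-96 + 504*√6)) = 46788/(-40 + 504*√6)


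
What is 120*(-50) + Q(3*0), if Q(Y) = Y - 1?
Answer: -6001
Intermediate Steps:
Q(Y) = -1 + Y
120*(-50) + Q(3*0) = 120*(-50) + (-1 + 3*0) = -6000 + (-1 + 0) = -6000 - 1 = -6001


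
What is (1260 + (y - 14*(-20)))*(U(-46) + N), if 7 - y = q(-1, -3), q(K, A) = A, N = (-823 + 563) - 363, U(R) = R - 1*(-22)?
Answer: -1002850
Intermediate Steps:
U(R) = 22 + R (U(R) = R + 22 = 22 + R)
N = -623 (N = -260 - 363 = -623)
y = 10 (y = 7 - 1*(-3) = 7 + 3 = 10)
(1260 + (y - 14*(-20)))*(U(-46) + N) = (1260 + (10 - 14*(-20)))*((22 - 46) - 623) = (1260 + (10 + 280))*(-24 - 623) = (1260 + 290)*(-647) = 1550*(-647) = -1002850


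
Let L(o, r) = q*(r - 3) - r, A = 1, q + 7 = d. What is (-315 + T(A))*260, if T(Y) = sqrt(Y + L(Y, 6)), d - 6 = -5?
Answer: -81900 + 260*I*sqrt(23) ≈ -81900.0 + 1246.9*I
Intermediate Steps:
d = 1 (d = 6 - 5 = 1)
q = -6 (q = -7 + 1 = -6)
L(o, r) = 18 - 7*r (L(o, r) = -6*(r - 3) - r = -6*(-3 + r) - r = (18 - 6*r) - r = 18 - 7*r)
T(Y) = sqrt(-24 + Y) (T(Y) = sqrt(Y + (18 - 7*6)) = sqrt(Y + (18 - 42)) = sqrt(Y - 24) = sqrt(-24 + Y))
(-315 + T(A))*260 = (-315 + sqrt(-24 + 1))*260 = (-315 + sqrt(-23))*260 = (-315 + I*sqrt(23))*260 = -81900 + 260*I*sqrt(23)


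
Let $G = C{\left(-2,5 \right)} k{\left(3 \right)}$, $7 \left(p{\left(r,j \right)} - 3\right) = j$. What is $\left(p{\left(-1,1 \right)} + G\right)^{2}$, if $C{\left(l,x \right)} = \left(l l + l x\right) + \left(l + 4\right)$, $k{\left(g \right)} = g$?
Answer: $\frac{3844}{49} \approx 78.449$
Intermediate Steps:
$p{\left(r,j \right)} = 3 + \frac{j}{7}$
$C{\left(l,x \right)} = 4 + l + l^{2} + l x$ ($C{\left(l,x \right)} = \left(l^{2} + l x\right) + \left(4 + l\right) = 4 + l + l^{2} + l x$)
$G = -12$ ($G = \left(4 - 2 + \left(-2\right)^{2} - 10\right) 3 = \left(4 - 2 + 4 - 10\right) 3 = \left(-4\right) 3 = -12$)
$\left(p{\left(-1,1 \right)} + G\right)^{2} = \left(\left(3 + \frac{1}{7} \cdot 1\right) - 12\right)^{2} = \left(\left(3 + \frac{1}{7}\right) - 12\right)^{2} = \left(\frac{22}{7} - 12\right)^{2} = \left(- \frac{62}{7}\right)^{2} = \frac{3844}{49}$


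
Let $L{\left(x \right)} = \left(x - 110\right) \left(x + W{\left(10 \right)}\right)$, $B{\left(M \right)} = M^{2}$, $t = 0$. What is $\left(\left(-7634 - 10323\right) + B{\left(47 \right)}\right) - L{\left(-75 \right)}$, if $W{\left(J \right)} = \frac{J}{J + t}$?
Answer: $-29438$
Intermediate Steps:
$W{\left(J \right)} = 1$ ($W{\left(J \right)} = \frac{J}{J + 0} = \frac{J}{J} = 1$)
$L{\left(x \right)} = \left(1 + x\right) \left(-110 + x\right)$ ($L{\left(x \right)} = \left(x - 110\right) \left(x + 1\right) = \left(-110 + x\right) \left(1 + x\right) = \left(1 + x\right) \left(-110 + x\right)$)
$\left(\left(-7634 - 10323\right) + B{\left(47 \right)}\right) - L{\left(-75 \right)} = \left(\left(-7634 - 10323\right) + 47^{2}\right) - \left(-110 + \left(-75\right)^{2} - -8175\right) = \left(-17957 + 2209\right) - \left(-110 + 5625 + 8175\right) = -15748 - 13690 = -29438$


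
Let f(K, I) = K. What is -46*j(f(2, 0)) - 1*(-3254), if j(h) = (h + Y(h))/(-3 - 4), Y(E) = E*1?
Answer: 22962/7 ≈ 3280.3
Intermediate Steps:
Y(E) = E
j(h) = -2*h/7 (j(h) = (h + h)/(-3 - 4) = (2*h)/(-7) = (2*h)*(-⅐) = -2*h/7)
-46*j(f(2, 0)) - 1*(-3254) = -(-92)*2/7 - 1*(-3254) = -46*(-4/7) + 3254 = 184/7 + 3254 = 22962/7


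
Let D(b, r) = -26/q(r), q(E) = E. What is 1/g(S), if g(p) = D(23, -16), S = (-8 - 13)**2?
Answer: 8/13 ≈ 0.61539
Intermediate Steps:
S = 441 (S = (-21)**2 = 441)
D(b, r) = -26/r
g(p) = 13/8 (g(p) = -26/(-16) = -26*(-1/16) = 13/8)
1/g(S) = 1/(13/8) = 8/13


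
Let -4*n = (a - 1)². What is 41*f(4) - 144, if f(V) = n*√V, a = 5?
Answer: -472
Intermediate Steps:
n = -4 (n = -(5 - 1)²/4 = -¼*4² = -¼*16 = -4)
f(V) = -4*√V
41*f(4) - 144 = 41*(-4*√4) - 144 = 41*(-4*2) - 144 = 41*(-8) - 144 = -328 - 144 = -472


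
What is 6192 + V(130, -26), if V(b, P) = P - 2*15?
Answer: 6136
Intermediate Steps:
V(b, P) = -30 + P (V(b, P) = P - 30 = -30 + P)
6192 + V(130, -26) = 6192 + (-30 - 26) = 6192 - 56 = 6136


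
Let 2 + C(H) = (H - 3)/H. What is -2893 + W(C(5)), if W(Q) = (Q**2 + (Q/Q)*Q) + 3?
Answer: -72226/25 ≈ -2889.0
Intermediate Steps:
C(H) = -2 + (-3 + H)/H (C(H) = -2 + (H - 3)/H = -2 + (-3 + H)/H)
W(Q) = 3 + Q + Q**2 (W(Q) = (Q**2 + 1*Q) + 3 = (Q**2 + Q) + 3 = (Q + Q**2) + 3 = 3 + Q + Q**2)
-2893 + W(C(5)) = -2893 + (3 + (-3 - 1*5)/5 + ((-3 - 1*5)/5)**2) = -2893 + (3 + (-3 - 5)/5 + ((-3 - 5)/5)**2) = -2893 + (3 + (1/5)*(-8) + ((1/5)*(-8))**2) = -2893 + (3 - 8/5 + (-8/5)**2) = -2893 + (3 - 8/5 + 64/25) = -2893 + 99/25 = -72226/25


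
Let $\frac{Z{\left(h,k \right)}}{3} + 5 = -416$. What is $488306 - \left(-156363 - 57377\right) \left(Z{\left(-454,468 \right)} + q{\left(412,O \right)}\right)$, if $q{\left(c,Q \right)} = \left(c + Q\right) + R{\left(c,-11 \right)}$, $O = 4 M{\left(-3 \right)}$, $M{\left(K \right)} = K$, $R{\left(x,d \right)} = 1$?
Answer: $-183755574$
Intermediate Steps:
$Z{\left(h,k \right)} = -1263$ ($Z{\left(h,k \right)} = -15 + 3 \left(-416\right) = -15 - 1248 = -1263$)
$O = -12$ ($O = 4 \left(-3\right) = -12$)
$q{\left(c,Q \right)} = 1 + Q + c$ ($q{\left(c,Q \right)} = \left(c + Q\right) + 1 = \left(Q + c\right) + 1 = 1 + Q + c$)
$488306 - \left(-156363 - 57377\right) \left(Z{\left(-454,468 \right)} + q{\left(412,O \right)}\right) = 488306 - \left(-156363 - 57377\right) \left(-1263 + \left(1 - 12 + 412\right)\right) = 488306 - - 213740 \left(-1263 + 401\right) = 488306 - \left(-213740\right) \left(-862\right) = 488306 - 184243880 = -183755574$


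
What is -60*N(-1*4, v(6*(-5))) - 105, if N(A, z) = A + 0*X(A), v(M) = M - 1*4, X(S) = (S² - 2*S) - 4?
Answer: 135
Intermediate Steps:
X(S) = -4 + S² - 2*S
v(M) = -4 + M (v(M) = M - 4 = -4 + M)
N(A, z) = A (N(A, z) = A + 0*(-4 + A² - 2*A) = A + 0 = A)
-60*N(-1*4, v(6*(-5))) - 105 = -(-60)*4 - 105 = -60*(-4) - 105 = 240 - 105 = 135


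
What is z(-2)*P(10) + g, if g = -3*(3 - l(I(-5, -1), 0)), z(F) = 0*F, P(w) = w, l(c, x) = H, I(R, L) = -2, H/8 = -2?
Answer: -57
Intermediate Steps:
H = -16 (H = 8*(-2) = -16)
l(c, x) = -16
z(F) = 0
g = -57 (g = -3*(3 - 1*(-16)) = -3*(3 + 16) = -3*19 = -57)
z(-2)*P(10) + g = 0*10 - 57 = 0 - 57 = -57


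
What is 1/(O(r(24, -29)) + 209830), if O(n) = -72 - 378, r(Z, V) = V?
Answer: 1/209380 ≈ 4.7760e-6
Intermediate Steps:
O(n) = -450
1/(O(r(24, -29)) + 209830) = 1/(-450 + 209830) = 1/209380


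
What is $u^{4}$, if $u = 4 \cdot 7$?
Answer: $614656$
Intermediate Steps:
$u = 28$
$u^{4} = 28^{4} = 614656$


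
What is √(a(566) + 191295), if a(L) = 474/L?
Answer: √15320692326/283 ≈ 437.37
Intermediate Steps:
√(a(566) + 191295) = √(474/566 + 191295) = √(474*(1/566) + 191295) = √(237/283 + 191295) = √(54136722/283) = √15320692326/283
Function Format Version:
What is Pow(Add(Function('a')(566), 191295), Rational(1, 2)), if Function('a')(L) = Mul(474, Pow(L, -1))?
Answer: Mul(Rational(1, 283), Pow(15320692326, Rational(1, 2))) ≈ 437.37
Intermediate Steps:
Pow(Add(Function('a')(566), 191295), Rational(1, 2)) = Pow(Add(Mul(474, Pow(566, -1)), 191295), Rational(1, 2)) = Pow(Add(Mul(474, Rational(1, 566)), 191295), Rational(1, 2)) = Pow(Add(Rational(237, 283), 191295), Rational(1, 2)) = Pow(Rational(54136722, 283), Rational(1, 2)) = Mul(Rational(1, 283), Pow(15320692326, Rational(1, 2)))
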